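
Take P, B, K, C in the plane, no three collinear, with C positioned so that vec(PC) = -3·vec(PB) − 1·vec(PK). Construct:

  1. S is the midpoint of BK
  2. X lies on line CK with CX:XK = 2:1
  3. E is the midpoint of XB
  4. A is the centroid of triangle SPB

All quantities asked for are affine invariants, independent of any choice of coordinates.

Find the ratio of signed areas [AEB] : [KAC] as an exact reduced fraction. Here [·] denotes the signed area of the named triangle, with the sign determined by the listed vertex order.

Choose coordinates P = (0, 0), B = (1, 0), K = (0, 1), C = (-3, -1).
1. S is the midpoint of BK ⇒ S = (1/2, 1/2)
2. X lies on line CK with CX:XK = 2:1 ⇒ X = (-1, 1/3)
3. E is the midpoint of XB ⇒ E = (0, 1/6)
4. A is the centroid of triangle SPB ⇒ A = (1/2, 1/6)
2·[AEB] = 1/12, 2·[KAC] = -7/2
[AEB]:[KAC] = 1/12:-7/2 = -1/42

[AEB]:[KAC] = -1/42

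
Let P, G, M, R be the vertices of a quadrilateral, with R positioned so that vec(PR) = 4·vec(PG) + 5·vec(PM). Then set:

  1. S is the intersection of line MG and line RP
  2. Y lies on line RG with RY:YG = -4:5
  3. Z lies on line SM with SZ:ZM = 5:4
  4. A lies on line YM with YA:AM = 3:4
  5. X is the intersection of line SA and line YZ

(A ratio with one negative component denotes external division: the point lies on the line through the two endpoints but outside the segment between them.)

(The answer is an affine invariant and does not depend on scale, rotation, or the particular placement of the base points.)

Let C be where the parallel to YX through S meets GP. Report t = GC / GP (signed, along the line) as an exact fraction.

Assign P = (0, 0), G = (1, 0), M = (0, 1), R = (4, 5) — the answer is frame-independent, so this choice is without loss of generality.
1. S is the intersection of line MG and line RP ⇒ S = (4/9, 5/9)
2. Y lies on line RG with RY:YG = -4:5 ⇒ Y = (16, 25)
3. Z lies on line SM with SZ:ZM = 5:4 ⇒ Z = (16/81, 65/81)
4. A lies on line YM with YA:AM = 3:4 ⇒ A = (64/7, 103/7)
5. X is the intersection of line SA and line YZ ⇒ X = (976/141, 1565/141)
through S parallel to YX: direction (-1280/141, -1960/141); meets GP at C = (4/49, 0)
C = G + t·(P−G) with t = 45/49

t = 45/49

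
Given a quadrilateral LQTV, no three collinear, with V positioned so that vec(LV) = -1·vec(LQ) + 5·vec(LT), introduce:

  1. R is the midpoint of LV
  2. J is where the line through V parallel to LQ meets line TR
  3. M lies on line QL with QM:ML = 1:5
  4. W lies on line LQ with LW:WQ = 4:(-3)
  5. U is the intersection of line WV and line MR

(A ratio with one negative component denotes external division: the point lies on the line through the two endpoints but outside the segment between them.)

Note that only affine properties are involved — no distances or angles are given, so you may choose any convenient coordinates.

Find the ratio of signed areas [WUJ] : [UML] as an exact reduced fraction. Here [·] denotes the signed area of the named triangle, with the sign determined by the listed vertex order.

Work in coordinates with L = (0, 0), Q = (1, 0), T = (0, 1), V = (-1, 5).
1. R is the midpoint of LV ⇒ R = (-1/2, 5/2)
2. J is where the line through V parallel to LQ meets line TR ⇒ J = (-4/3, 5)
3. M lies on line QL with QM:ML = 1:5 ⇒ M = (5/6, 0)
4. W lies on line LQ with LW:WQ = 4:(-3) ⇒ W = (4, 0)
5. U is the intersection of line WV and line MR ⇒ U = (-39/14, 95/14)
2·[WUJ] = 95/42, 2·[UML] = -475/84
[WUJ]:[UML] = 95/42:-475/84 = -2/5

[WUJ]:[UML] = -2/5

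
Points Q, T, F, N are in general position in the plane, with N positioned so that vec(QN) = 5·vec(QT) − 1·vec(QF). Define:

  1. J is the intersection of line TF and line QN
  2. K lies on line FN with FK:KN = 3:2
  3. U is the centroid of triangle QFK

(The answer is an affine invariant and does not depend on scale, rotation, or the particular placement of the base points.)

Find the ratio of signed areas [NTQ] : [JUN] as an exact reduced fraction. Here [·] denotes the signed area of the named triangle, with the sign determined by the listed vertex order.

Choose coordinates Q = (0, 0), T = (1, 0), F = (0, 1), N = (5, -1).
1. J is the intersection of line TF and line QN ⇒ J = (5/4, -1/4)
2. K lies on line FN with FK:KN = 3:2 ⇒ K = (3, -1/5)
3. U is the centroid of triangle QFK ⇒ U = (1, 4/15)
2·[NTQ] = 1, 2·[JUN] = -7/4
[NTQ]:[JUN] = 1:-7/4 = -4/7

[NTQ]:[JUN] = -4/7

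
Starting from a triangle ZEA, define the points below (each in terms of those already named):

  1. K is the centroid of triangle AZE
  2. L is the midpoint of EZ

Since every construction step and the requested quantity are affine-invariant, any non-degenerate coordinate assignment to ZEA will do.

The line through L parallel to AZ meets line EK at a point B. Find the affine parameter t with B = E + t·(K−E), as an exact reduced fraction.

t = 3/4

Choose coordinates Z = (0, 0), E = (1, 0), A = (0, 1).
1. K is the centroid of triangle AZE ⇒ K = (1/3, 1/3)
2. L is the midpoint of EZ ⇒ L = (1/2, 0)
through L parallel to AZ: direction (0, -1); meets EK at B = (1/2, 1/4)
B = E + t·(K−E) with t = 3/4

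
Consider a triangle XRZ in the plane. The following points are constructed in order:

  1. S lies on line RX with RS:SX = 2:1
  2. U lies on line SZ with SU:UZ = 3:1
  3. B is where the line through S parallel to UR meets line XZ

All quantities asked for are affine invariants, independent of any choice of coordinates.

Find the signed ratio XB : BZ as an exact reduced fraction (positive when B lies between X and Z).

Assign X = (0, 0), R = (1, 0), Z = (0, 1) — the answer is frame-independent, so this choice is without loss of generality.
1. S lies on line RX with RS:SX = 2:1 ⇒ S = (1/3, 0)
2. U lies on line SZ with SU:UZ = 3:1 ⇒ U = (1/12, 3/4)
3. B is where the line through S parallel to UR meets line XZ ⇒ B = (0, 3/11)
B = X + t·(Z−X) with t = 3/11, so XB:BZ = t:(1−t) = 3/11:8/11

XB:BZ = 3/8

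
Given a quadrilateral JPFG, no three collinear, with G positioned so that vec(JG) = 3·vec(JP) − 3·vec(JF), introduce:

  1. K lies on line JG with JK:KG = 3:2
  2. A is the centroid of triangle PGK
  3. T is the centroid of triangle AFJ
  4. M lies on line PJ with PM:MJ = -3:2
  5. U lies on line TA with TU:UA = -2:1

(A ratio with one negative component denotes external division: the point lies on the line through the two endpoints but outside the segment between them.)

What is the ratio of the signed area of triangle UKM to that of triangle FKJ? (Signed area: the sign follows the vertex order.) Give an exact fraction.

Assign J = (0, 0), P = (1, 0), F = (0, 1), G = (3, -3) — the answer is frame-independent, so this choice is without loss of generality.
1. K lies on line JG with JK:KG = 3:2 ⇒ K = (9/5, -9/5)
2. A is the centroid of triangle PGK ⇒ A = (29/15, -8/5)
3. T is the centroid of triangle AFJ ⇒ T = (29/45, -1/5)
4. M lies on line PJ with PM:MJ = -3:2 ⇒ M = (-2, 0)
5. U lies on line TA with TU:UA = -2:1 ⇒ U = (29/9, -3)
2·[UKM] = 2, 2·[FKJ] = -9/5
[UKM]:[FKJ] = 2:-9/5 = -10/9

[UKM]:[FKJ] = -10/9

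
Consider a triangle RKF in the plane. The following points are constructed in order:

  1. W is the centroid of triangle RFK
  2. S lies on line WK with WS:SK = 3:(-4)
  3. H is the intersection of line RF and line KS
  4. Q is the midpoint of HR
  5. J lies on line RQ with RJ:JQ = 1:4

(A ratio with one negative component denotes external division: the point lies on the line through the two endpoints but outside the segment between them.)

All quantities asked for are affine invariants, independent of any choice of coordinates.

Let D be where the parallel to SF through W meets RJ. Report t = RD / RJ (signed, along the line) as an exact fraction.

Set R = (0, 0), K = (1, 0), F = (0, 1); any affine frame gives the same invariant.
1. W is the centroid of triangle RFK ⇒ W = (1/3, 1/3)
2. S lies on line WK with WS:SK = 3:(-4) ⇒ S = (-5/3, 4/3)
3. H is the intersection of line RF and line KS ⇒ H = (0, 1/2)
4. Q is the midpoint of HR ⇒ Q = (0, 1/4)
5. J lies on line RQ with RJ:JQ = 1:4 ⇒ J = (0, 1/20)
through W parallel to SF: direction (5/3, -1/3); meets RJ at D = (0, 2/5)
D = R + t·(J−R) with t = 8

t = 8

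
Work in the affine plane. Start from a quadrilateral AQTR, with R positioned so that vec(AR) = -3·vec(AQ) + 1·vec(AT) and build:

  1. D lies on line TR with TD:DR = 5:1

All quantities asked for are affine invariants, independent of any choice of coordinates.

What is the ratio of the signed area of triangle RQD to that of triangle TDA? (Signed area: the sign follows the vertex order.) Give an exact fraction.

[RQD]:[TDA] = 1/5

Set A = (0, 0), Q = (1, 0), T = (0, 1), R = (-3, 1); any affine frame gives the same invariant.
1. D lies on line TR with TD:DR = 5:1 ⇒ D = (-5/2, 1)
2·[RQD] = 1/2, 2·[TDA] = 5/2
[RQD]:[TDA] = 1/2:5/2 = 1/5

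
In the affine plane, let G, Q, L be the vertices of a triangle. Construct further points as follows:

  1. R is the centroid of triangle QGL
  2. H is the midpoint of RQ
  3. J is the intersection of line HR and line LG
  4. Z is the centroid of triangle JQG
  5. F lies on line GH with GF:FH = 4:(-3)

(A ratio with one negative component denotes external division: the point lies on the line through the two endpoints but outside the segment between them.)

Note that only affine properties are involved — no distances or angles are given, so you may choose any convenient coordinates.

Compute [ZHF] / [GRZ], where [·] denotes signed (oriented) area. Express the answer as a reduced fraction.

[ZHF]:[GRZ] = -3

Set G = (0, 0), Q = (1, 0), L = (0, 1); any affine frame gives the same invariant.
1. R is the centroid of triangle QGL ⇒ R = (1/3, 1/3)
2. H is the midpoint of RQ ⇒ H = (2/3, 1/6)
3. J is the intersection of line HR and line LG ⇒ J = (0, 1/2)
4. Z is the centroid of triangle JQG ⇒ Z = (1/3, 1/6)
5. F lies on line GH with GF:FH = 4:(-3) ⇒ F = (8/3, 2/3)
2·[ZHF] = 1/6, 2·[GRZ] = -1/18
[ZHF]:[GRZ] = 1/6:-1/18 = -3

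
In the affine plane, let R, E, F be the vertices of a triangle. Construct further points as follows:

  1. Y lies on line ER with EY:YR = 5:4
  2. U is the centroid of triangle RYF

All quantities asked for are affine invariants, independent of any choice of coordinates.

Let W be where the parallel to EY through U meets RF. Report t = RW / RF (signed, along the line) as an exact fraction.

Set R = (0, 0), E = (1, 0), F = (0, 1); any affine frame gives the same invariant.
1. Y lies on line ER with EY:YR = 5:4 ⇒ Y = (4/9, 0)
2. U is the centroid of triangle RYF ⇒ U = (4/27, 1/3)
through U parallel to EY: direction (-5/9, 0); meets RF at W = (0, 1/3)
W = R + t·(F−R) with t = 1/3

t = 1/3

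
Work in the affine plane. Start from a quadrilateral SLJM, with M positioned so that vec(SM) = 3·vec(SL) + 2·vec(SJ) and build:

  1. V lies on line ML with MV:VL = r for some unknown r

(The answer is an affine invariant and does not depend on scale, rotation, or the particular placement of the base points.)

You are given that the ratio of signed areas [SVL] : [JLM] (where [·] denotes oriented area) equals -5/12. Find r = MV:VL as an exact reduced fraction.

Choose coordinates S = (0, 0), L = (1, 0), J = (0, 1), M = (3, 2).
1. With MV:VL = r, write λ = r/(r+1) so V = M + λ·(L−M); V is affine-linear in λ
Every point depending on V is an affine combination of V and λ-independent points, so each such coordinate is linear in λ; the λ² term in each signed area is a multiple of (L−M)×(L−M) = 0, so 2·[SVL] and 2·[JLM] are each linear in λ. Evaluating at λ=0 and λ=1:
  2·[SVL] = 2·λ − 2,   2·[JLM] = 4
So [SVL]:[JLM] = (2·λ − 2) / (4). Setting this equal to -5/12:
  2·λ − 2 = -5/12·(4)  ⇒  λ = 1/6
Then r = λ/(1−λ) = (1/6)/(5/6) = 1/5. Check: with r = 1/5, V = (8/3, 5/3) and [SVL]:[JLM] = -5/12 as required.

r = 1/5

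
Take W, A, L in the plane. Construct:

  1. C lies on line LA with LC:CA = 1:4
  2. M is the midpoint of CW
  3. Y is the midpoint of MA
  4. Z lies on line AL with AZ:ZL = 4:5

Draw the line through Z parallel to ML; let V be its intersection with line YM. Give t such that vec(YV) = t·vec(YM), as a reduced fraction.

t = -1/9

Assign W = (0, 0), A = (1, 0), L = (0, 1) — the answer is frame-independent, so this choice is without loss of generality.
1. C lies on line LA with LC:CA = 1:4 ⇒ C = (1/5, 4/5)
2. M is the midpoint of CW ⇒ M = (1/10, 2/5)
3. Y is the midpoint of MA ⇒ Y = (11/20, 1/5)
4. Z lies on line AL with AZ:ZL = 4:5 ⇒ Z = (5/9, 4/9)
through Z parallel to ML: direction (-1/10, 3/5); meets YM at V = (3/5, 8/45)
V = Y + t·(M−Y) with t = -1/9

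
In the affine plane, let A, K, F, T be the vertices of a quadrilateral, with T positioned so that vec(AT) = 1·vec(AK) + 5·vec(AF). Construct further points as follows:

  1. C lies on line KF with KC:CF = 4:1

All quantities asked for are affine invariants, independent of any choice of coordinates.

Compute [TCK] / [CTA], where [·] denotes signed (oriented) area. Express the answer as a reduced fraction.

Assign A = (0, 0), K = (1, 0), F = (0, 1), T = (1, 5) — the answer is frame-independent, so this choice is without loss of generality.
1. C lies on line KF with KC:CF = 4:1 ⇒ C = (1/5, 4/5)
2·[TCK] = 4, 2·[CTA] = 1/5
[TCK]:[CTA] = 4:1/5 = 20

[TCK]:[CTA] = 20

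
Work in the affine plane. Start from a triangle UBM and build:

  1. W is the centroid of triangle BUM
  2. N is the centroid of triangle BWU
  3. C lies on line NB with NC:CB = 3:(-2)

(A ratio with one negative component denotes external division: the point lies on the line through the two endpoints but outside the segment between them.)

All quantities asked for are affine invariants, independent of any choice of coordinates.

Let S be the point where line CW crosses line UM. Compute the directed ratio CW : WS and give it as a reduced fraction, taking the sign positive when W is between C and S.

CW:WS = 16/3

Set U = (0, 0), B = (1, 0), M = (0, 1); any affine frame gives the same invariant.
1. W is the centroid of triangle BUM ⇒ W = (1/3, 1/3)
2. N is the centroid of triangle BWU ⇒ N = (4/9, 1/9)
3. C lies on line NB with NC:CB = 3:(-2) ⇒ C = (19/9, -2/9)
line CW meets UM at S = (0, 7/16)
W = C + t·(S−C) with t = 16/19, so CW:WS = 16/19:3/19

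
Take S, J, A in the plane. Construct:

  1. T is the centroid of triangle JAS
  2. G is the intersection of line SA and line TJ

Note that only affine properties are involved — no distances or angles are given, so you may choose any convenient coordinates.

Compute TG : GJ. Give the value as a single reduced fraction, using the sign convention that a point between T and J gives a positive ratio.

TG:GJ = -1/3

Work in coordinates with S = (0, 0), J = (1, 0), A = (0, 1).
1. T is the centroid of triangle JAS ⇒ T = (1/3, 1/3)
2. G is the intersection of line SA and line TJ ⇒ G = (0, 1/2)
G = T + t·(J−T) with t = -1/2, so TG:GJ = t:(1−t) = -1/2:3/2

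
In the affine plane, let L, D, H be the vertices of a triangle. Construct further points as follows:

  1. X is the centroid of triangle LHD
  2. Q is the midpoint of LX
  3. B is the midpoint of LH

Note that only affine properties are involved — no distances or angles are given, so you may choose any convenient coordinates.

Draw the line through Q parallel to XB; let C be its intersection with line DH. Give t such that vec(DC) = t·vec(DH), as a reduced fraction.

Choose coordinates L = (0, 0), D = (1, 0), H = (0, 1).
1. X is the centroid of triangle LHD ⇒ X = (1/3, 1/3)
2. Q is the midpoint of LX ⇒ Q = (1/6, 1/6)
3. B is the midpoint of LH ⇒ B = (0, 1/2)
through Q parallel to XB: direction (-1/3, 1/6); meets DH at C = (3/2, -1/2)
C = D + t·(H−D) with t = -1/2

t = -1/2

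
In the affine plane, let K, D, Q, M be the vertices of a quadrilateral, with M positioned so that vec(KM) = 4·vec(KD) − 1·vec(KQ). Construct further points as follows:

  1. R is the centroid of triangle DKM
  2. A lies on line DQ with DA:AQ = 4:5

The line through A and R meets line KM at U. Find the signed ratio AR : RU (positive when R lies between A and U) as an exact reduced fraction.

Assign K = (0, 0), D = (1, 0), Q = (0, 1), M = (4, -1) — the answer is frame-independent, so this choice is without loss of generality.
1. R is the centroid of triangle DKM ⇒ R = (5/3, -1/3)
2. A lies on line DQ with DA:AQ = 4:5 ⇒ A = (5/9, 4/9)
line AR meets KM at U = (50/27, -25/54)
R = A + t·(U−A) with t = 6/7, so AR:RU = 6/7:1/7

AR:RU = 6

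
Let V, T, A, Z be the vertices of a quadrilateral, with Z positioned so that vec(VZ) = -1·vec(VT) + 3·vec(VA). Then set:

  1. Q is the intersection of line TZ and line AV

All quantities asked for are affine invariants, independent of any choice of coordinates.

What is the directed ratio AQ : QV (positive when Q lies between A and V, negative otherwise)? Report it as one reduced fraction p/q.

AQ:QV = -1/3

Choose coordinates V = (0, 0), T = (1, 0), A = (0, 1), Z = (-1, 3).
1. Q is the intersection of line TZ and line AV ⇒ Q = (0, 3/2)
Q = A + t·(V−A) with t = -1/2, so AQ:QV = t:(1−t) = -1/2:3/2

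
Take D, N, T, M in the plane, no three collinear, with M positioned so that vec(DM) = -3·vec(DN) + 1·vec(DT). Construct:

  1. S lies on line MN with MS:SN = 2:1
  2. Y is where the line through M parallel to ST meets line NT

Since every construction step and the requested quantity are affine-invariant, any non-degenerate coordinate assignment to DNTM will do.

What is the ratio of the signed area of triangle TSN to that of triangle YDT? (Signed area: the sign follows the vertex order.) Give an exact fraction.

[TSN]:[YDT] = 1/2

Work in coordinates with D = (0, 0), N = (1, 0), T = (0, 1), M = (-3, 1).
1. S lies on line MN with MS:SN = 2:1 ⇒ S = (-1/3, 1/3)
2. Y is where the line through M parallel to ST meets line NT ⇒ Y = (-2, 3)
2·[TSN] = 1, 2·[YDT] = 2
[TSN]:[YDT] = 1:2 = 1/2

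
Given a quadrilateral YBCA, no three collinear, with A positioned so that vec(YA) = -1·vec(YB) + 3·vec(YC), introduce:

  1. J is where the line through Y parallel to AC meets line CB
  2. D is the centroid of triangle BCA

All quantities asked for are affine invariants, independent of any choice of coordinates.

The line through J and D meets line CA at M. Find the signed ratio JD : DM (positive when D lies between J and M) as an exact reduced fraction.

Set Y = (0, 0), B = (1, 0), C = (0, 1), A = (-1, 3); any affine frame gives the same invariant.
1. J is where the line through Y parallel to AC meets line CB ⇒ J = (-1, 2)
2. D is the centroid of triangle BCA ⇒ D = (0, 4/3)
line JD meets CA at M = (-1/4, 3/2)
D = J + t·(M−J) with t = 4/3, so JD:DM = 4/3:-1/3

JD:DM = -4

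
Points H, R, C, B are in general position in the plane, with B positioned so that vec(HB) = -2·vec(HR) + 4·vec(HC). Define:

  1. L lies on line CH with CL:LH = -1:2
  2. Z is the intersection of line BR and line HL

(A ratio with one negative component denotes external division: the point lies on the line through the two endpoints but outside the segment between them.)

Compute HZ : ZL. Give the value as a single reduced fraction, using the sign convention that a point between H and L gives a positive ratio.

HZ:ZL = 2

Work in coordinates with H = (0, 0), R = (1, 0), C = (0, 1), B = (-2, 4).
1. L lies on line CH with CL:LH = -1:2 ⇒ L = (0, 2)
2. Z is the intersection of line BR and line HL ⇒ Z = (0, 4/3)
Z = H + t·(L−H) with t = 2/3, so HZ:ZL = t:(1−t) = 2/3:1/3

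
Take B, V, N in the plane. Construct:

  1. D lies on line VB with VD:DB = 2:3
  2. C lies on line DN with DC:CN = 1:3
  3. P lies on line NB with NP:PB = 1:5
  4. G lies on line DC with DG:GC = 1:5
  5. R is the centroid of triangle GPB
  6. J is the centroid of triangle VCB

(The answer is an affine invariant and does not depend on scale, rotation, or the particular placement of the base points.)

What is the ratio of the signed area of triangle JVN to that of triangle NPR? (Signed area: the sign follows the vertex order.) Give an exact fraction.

Set B = (0, 0), V = (1, 0), N = (0, 1); any affine frame gives the same invariant.
1. D lies on line VB with VD:DB = 2:3 ⇒ D = (3/5, 0)
2. C lies on line DN with DC:CN = 1:3 ⇒ C = (9/20, 1/4)
3. P lies on line NB with NP:PB = 1:5 ⇒ P = (0, 5/6)
4. G lies on line DC with DG:GC = 1:5 ⇒ G = (23/40, 1/24)
5. R is the centroid of triangle GPB ⇒ R = (23/120, 7/24)
6. J is the centroid of triangle VCB ⇒ J = (29/60, 1/12)
2·[JVN] = 13/30, 2·[NPR] = 23/720
[JVN]:[NPR] = 13/30:23/720 = 312/23

[JVN]:[NPR] = 312/23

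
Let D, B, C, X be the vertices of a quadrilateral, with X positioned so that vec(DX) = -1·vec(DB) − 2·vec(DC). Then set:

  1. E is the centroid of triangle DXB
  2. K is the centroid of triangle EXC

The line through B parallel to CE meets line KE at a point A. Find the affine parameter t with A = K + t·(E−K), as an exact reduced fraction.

t = 4

Choose coordinates D = (0, 0), B = (1, 0), C = (0, 1), X = (-1, -2).
1. E is the centroid of triangle DXB ⇒ E = (0, -2/3)
2. K is the centroid of triangle EXC ⇒ K = (-1/3, -5/9)
through B parallel to CE: direction (0, -5/3); meets KE at A = (1, -1)
A = K + t·(E−K) with t = 4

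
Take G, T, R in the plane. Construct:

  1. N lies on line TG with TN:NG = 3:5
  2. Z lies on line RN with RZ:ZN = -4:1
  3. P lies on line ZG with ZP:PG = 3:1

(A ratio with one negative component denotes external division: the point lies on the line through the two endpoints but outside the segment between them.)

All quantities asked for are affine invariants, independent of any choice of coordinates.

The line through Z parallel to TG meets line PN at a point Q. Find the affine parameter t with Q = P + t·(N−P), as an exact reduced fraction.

Work in coordinates with G = (0, 0), T = (1, 0), R = (0, 1).
1. N lies on line TG with TN:NG = 3:5 ⇒ N = (5/8, 0)
2. Z lies on line RN with RZ:ZN = -4:1 ⇒ Z = (5/6, -1/3)
3. P lies on line ZG with ZP:PG = 3:1 ⇒ P = (5/24, -1/12)
through Z parallel to TG: direction (-1, 0); meets PN at Q = (-25/24, -1/3)
Q = P + t·(N−P) with t = -3

t = -3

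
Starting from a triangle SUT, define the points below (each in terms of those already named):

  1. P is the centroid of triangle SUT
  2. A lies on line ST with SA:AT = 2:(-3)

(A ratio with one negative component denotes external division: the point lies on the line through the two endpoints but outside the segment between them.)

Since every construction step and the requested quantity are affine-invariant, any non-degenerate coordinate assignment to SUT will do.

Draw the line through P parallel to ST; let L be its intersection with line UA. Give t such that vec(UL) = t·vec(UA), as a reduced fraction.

t = 2/3

Set S = (0, 0), U = (1, 0), T = (0, 1); any affine frame gives the same invariant.
1. P is the centroid of triangle SUT ⇒ P = (1/3, 1/3)
2. A lies on line ST with SA:AT = 2:(-3) ⇒ A = (0, -2)
through P parallel to ST: direction (0, 1); meets UA at L = (1/3, -4/3)
L = U + t·(A−U) with t = 2/3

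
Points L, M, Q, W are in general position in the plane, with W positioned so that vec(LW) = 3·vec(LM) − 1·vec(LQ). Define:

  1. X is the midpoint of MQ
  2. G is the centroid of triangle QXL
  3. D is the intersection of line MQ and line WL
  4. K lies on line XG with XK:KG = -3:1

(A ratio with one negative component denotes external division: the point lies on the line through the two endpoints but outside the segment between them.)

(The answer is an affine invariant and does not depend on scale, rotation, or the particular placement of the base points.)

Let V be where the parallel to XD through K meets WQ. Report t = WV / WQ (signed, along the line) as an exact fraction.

t = 3/2

Set L = (0, 0), M = (1, 0), Q = (0, 1), W = (3, -1); any affine frame gives the same invariant.
1. X is the midpoint of MQ ⇒ X = (1/2, 1/2)
2. G is the centroid of triangle QXL ⇒ G = (1/6, 1/2)
3. D is the intersection of line MQ and line WL ⇒ D = (3/2, -1/2)
4. K lies on line XG with XK:KG = -3:1 ⇒ K = (0, 1/2)
through K parallel to XD: direction (1, -1); meets WQ at V = (-3/2, 2)
V = W + t·(Q−W) with t = 3/2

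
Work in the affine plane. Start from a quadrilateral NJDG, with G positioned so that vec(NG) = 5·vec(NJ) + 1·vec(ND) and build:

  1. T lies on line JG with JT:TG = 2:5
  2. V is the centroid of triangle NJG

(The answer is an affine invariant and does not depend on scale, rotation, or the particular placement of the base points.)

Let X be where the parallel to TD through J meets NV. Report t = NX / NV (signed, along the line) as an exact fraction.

t = 1/3

Work in coordinates with N = (0, 0), J = (1, 0), D = (0, 1), G = (5, 1).
1. T lies on line JG with JT:TG = 2:5 ⇒ T = (15/7, 2/7)
2. V is the centroid of triangle NJG ⇒ V = (2, 1/3)
through J parallel to TD: direction (-15/7, 5/7); meets NV at X = (2/3, 1/9)
X = N + t·(V−N) with t = 1/3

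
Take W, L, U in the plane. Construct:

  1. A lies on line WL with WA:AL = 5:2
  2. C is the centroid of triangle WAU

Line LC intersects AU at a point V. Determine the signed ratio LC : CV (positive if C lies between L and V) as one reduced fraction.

LC:CV = -11/5

Set W = (0, 0), L = (1, 0), U = (0, 1); any affine frame gives the same invariant.
1. A lies on line WL with WA:AL = 5:2 ⇒ A = (5/7, 0)
2. C is the centroid of triangle WAU ⇒ C = (5/21, 1/3)
line LC meets AU at V = (45/77, 2/11)
C = L + t·(V−L) with t = 11/6, so LC:CV = 11/6:-5/6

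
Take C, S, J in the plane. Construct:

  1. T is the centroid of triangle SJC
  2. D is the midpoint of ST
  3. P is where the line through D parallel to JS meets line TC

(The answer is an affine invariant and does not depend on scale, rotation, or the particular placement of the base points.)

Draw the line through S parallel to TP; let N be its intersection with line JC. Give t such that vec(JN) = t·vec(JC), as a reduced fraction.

t = 2

Assign C = (0, 0), S = (1, 0), J = (0, 1) — the answer is frame-independent, so this choice is without loss of generality.
1. T is the centroid of triangle SJC ⇒ T = (1/3, 1/3)
2. D is the midpoint of ST ⇒ D = (2/3, 1/6)
3. P is where the line through D parallel to JS meets line TC ⇒ P = (5/12, 5/12)
through S parallel to TP: direction (1/12, 1/12); meets JC at N = (0, -1)
N = J + t·(C−J) with t = 2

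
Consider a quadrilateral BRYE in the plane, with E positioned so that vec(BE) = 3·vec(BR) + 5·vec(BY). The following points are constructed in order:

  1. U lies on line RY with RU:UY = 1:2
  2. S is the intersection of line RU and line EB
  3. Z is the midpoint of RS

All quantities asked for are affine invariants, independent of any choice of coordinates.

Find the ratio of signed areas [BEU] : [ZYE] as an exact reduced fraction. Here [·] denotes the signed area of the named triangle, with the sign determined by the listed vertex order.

[BEU]:[ZYE] = 16/33

Assign B = (0, 0), R = (1, 0), Y = (0, 1), E = (3, 5) — the answer is frame-independent, so this choice is without loss of generality.
1. U lies on line RY with RU:UY = 1:2 ⇒ U = (2/3, 1/3)
2. S is the intersection of line RU and line EB ⇒ S = (3/8, 5/8)
3. Z is the midpoint of RS ⇒ Z = (11/16, 5/16)
2·[BEU] = -7/3, 2·[ZYE] = -77/16
[BEU]:[ZYE] = -7/3:-77/16 = 16/33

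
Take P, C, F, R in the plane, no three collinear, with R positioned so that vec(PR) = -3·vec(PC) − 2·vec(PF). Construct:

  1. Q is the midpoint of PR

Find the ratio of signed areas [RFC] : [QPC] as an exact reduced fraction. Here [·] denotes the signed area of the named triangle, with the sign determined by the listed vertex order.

Assign P = (0, 0), C = (1, 0), F = (0, 1), R = (-3, -2) — the answer is frame-independent, so this choice is without loss of generality.
1. Q is the midpoint of PR ⇒ Q = (-3/2, -1)
2·[RFC] = -6, 2·[QPC] = -1
[RFC]:[QPC] = -6:-1 = 6

[RFC]:[QPC] = 6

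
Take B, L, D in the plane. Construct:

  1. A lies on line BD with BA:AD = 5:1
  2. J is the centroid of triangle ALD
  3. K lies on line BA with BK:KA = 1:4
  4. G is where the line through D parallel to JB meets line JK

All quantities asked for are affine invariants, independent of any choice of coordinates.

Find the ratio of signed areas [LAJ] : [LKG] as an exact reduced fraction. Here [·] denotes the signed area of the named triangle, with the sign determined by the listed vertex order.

Work in coordinates with B = (0, 0), L = (1, 0), D = (0, 1).
1. A lies on line BD with BA:AD = 5:1 ⇒ A = (0, 5/6)
2. J is the centroid of triangle ALD ⇒ J = (1/3, 11/18)
3. K lies on line BA with BK:KA = 1:4 ⇒ K = (0, 1/6)
4. G is where the line through D parallel to JB meets line JK ⇒ G = (-5/3, -37/18)
2·[LAJ] = -1/18, 2·[LKG] = 5/2
[LAJ]:[LKG] = -1/18:5/2 = -1/45

[LAJ]:[LKG] = -1/45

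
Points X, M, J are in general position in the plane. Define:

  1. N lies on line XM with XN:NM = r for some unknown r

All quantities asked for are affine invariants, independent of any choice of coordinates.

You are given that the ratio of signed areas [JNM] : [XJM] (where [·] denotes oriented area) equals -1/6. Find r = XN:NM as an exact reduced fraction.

Set X = (0, 0), M = (1, 0), J = (0, 1); any affine frame gives the same invariant.
1. With XN:NM = r, write λ = r/(r+1) so N = X + λ·(M−X); N is affine-linear in λ
Every point depending on N is an affine combination of N and λ-independent points, so each such coordinate is linear in λ; the λ² term in each signed area is a multiple of (M−X)×(M−X) = 0, so 2·[JNM] and 2·[XJM] are each linear in λ. Evaluating at λ=0 and λ=1:
  2·[JNM] = −λ + 1,   2·[XJM] = -1
So [JNM]:[XJM] = (−λ + 1) / (-1). Setting this equal to -1/6:
  −λ + 1 = -1/6·(-1)  ⇒  λ = 5/6
Then r = λ/(1−λ) = (5/6)/(1/6) = 5. Check: with r = 5, N = (5/6, 0) and [JNM]:[XJM] = -1/6 as required.

r = 5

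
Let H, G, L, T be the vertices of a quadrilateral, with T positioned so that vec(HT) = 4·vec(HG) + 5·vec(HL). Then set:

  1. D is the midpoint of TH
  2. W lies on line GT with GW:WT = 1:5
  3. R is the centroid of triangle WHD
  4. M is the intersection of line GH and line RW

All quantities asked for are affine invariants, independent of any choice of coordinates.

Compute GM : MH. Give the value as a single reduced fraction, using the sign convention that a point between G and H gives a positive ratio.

GM:MH = -3/5

Work in coordinates with H = (0, 0), G = (1, 0), L = (0, 1), T = (4, 5).
1. D is the midpoint of TH ⇒ D = (2, 5/2)
2. W lies on line GT with GW:WT = 1:5 ⇒ W = (3/2, 5/6)
3. R is the centroid of triangle WHD ⇒ R = (7/6, 10/9)
4. M is the intersection of line GH and line RW ⇒ M = (5/2, 0)
M = G + t·(H−G) with t = -3/2, so GM:MH = t:(1−t) = -3/2:5/2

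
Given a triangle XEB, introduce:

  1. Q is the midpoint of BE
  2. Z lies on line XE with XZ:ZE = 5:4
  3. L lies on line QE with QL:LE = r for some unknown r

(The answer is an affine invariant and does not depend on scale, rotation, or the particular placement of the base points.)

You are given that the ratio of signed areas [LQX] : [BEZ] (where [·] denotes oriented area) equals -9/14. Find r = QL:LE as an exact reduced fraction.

Assign X = (0, 0), E = (1, 0), B = (0, 1) — the answer is frame-independent, so this choice is without loss of generality.
1. Q is the midpoint of BE ⇒ Q = (1/2, 1/2)
2. Z lies on line XE with XZ:ZE = 5:4 ⇒ Z = (5/9, 0)
3. With QL:LE = r, write λ = r/(r+1) so L = Q + λ·(E−Q); L is affine-linear in λ
Every point depending on L is an affine combination of L and λ-independent points, so each such coordinate is linear in λ; the λ² term in each signed area is a multiple of (E−Q)×(E−Q) = 0, so 2·[LQX] and 2·[BEZ] are each linear in λ. Evaluating at λ=0 and λ=1:
  2·[LQX] = 1/2·λ,   2·[BEZ] = -4/9
So [LQX]:[BEZ] = (1/2·λ) / (-4/9). Setting this equal to -9/14:
  1/2·λ = -9/14·(-4/9)  ⇒  λ = 4/7
Then r = λ/(1−λ) = (4/7)/(3/7) = 4/3. Check: with r = 4/3, L = (11/14, 3/14) and [LQX]:[BEZ] = -9/14 as required.

r = 4/3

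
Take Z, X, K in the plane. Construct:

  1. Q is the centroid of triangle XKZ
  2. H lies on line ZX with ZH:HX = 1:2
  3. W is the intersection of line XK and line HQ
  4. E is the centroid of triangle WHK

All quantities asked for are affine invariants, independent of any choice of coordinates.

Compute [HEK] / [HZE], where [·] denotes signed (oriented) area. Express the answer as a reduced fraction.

[HEK]:[HZE] = -2/5

Set Z = (0, 0), X = (1, 0), K = (0, 1); any affine frame gives the same invariant.
1. Q is the centroid of triangle XKZ ⇒ Q = (1/3, 1/3)
2. H lies on line ZX with ZH:HX = 1:2 ⇒ H = (1/3, 0)
3. W is the intersection of line XK and line HQ ⇒ W = (1/3, 2/3)
4. E is the centroid of triangle WHK ⇒ E = (2/9, 5/9)
2·[HEK] = 2/27, 2·[HZE] = -5/27
[HEK]:[HZE] = 2/27:-5/27 = -2/5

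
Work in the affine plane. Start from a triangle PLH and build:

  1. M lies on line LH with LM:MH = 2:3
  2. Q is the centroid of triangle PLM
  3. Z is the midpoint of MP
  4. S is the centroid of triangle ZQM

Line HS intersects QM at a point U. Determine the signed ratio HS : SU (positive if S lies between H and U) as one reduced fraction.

Assign P = (0, 0), L = (1, 0), H = (0, 1) — the answer is frame-independent, so this choice is without loss of generality.
1. M lies on line LH with LM:MH = 2:3 ⇒ M = (3/5, 2/5)
2. Q is the centroid of triangle PLM ⇒ Q = (8/15, 2/15)
3. Z is the midpoint of MP ⇒ Z = (3/10, 1/5)
4. S is the centroid of triangle ZQM ⇒ S = (43/90, 11/45)
line HS meets QM at U = (43/80, 3/20)
S = H + t·(U−H) with t = 8/9, so HS:SU = 8/9:1/9

HS:SU = 8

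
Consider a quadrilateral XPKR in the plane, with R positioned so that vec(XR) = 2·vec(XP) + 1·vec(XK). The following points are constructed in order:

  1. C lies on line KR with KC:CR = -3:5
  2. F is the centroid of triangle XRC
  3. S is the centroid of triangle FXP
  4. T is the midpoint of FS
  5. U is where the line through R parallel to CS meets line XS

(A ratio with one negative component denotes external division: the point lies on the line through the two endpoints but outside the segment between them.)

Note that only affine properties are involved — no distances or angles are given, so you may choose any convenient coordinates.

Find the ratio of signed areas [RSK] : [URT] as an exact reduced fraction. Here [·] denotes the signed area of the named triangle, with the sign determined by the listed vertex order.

Assign X = (0, 0), P = (1, 0), K = (0, 1), R = (2, 1) — the answer is frame-independent, so this choice is without loss of generality.
1. C lies on line KR with KC:CR = -3:5 ⇒ C = (-3, 1)
2. F is the centroid of triangle XRC ⇒ F = (-1/3, 2/3)
3. S is the centroid of triangle FXP ⇒ S = (2/9, 2/9)
4. T is the midpoint of FS ⇒ T = (-1/18, 4/9)
5. U is where the line through R parallel to CS meets line XS ⇒ U = (43/36, 43/36)
2·[RSK] = -14/9, 2·[URT] = -61/72
[RSK]:[URT] = -14/9:-61/72 = 112/61

[RSK]:[URT] = 112/61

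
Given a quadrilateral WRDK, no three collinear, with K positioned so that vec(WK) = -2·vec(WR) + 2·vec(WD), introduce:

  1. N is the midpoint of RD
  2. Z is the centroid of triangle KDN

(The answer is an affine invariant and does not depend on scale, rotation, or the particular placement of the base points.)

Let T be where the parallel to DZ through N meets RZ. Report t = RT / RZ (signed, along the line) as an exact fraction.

t = 1/2

Set W = (0, 0), R = (1, 0), D = (0, 1), K = (-2, 2); any affine frame gives the same invariant.
1. N is the midpoint of RD ⇒ N = (1/2, 1/2)
2. Z is the centroid of triangle KDN ⇒ Z = (-1/2, 7/6)
through N parallel to DZ: direction (-1/2, 1/6); meets RZ at T = (1/4, 7/12)
T = R + t·(Z−R) with t = 1/2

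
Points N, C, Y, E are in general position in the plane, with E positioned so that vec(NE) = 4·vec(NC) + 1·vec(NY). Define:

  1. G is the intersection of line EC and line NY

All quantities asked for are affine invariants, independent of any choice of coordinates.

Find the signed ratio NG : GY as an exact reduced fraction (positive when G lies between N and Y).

Work in coordinates with N = (0, 0), C = (1, 0), Y = (0, 1), E = (4, 1).
1. G is the intersection of line EC and line NY ⇒ G = (0, -1/3)
G = N + t·(Y−N) with t = -1/3, so NG:GY = t:(1−t) = -1/3:4/3

NG:GY = -1/4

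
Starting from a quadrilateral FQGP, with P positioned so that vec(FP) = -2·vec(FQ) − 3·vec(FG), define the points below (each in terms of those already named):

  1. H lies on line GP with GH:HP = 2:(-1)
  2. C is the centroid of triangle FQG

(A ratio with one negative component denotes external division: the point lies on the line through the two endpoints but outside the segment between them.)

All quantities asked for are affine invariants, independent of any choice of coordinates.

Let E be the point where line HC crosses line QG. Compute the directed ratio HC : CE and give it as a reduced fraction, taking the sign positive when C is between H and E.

Set F = (0, 0), Q = (1, 0), G = (0, 1), P = (-2, -3); any affine frame gives the same invariant.
1. H lies on line GP with GH:HP = 2:(-1) ⇒ H = (-4, -7)
2. C is the centroid of triangle FQG ⇒ C = (1/3, 1/3)
line HC meets QG at E = (16/35, 19/35)
C = H + t·(E−H) with t = 35/36, so HC:CE = 35/36:1/36

HC:CE = 35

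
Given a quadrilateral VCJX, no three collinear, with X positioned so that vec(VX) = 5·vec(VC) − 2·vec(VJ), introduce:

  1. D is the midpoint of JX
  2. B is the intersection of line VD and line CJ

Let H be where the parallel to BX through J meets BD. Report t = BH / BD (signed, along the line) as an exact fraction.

t = 2

Assign V = (0, 0), C = (1, 0), J = (0, 1), X = (5, -2) — the answer is frame-independent, so this choice is without loss of generality.
1. D is the midpoint of JX ⇒ D = (5/2, -1/2)
2. B is the intersection of line VD and line CJ ⇒ B = (5/4, -1/4)
through J parallel to BX: direction (15/4, -7/4); meets BD at H = (15/4, -3/4)
H = B + t·(D−B) with t = 2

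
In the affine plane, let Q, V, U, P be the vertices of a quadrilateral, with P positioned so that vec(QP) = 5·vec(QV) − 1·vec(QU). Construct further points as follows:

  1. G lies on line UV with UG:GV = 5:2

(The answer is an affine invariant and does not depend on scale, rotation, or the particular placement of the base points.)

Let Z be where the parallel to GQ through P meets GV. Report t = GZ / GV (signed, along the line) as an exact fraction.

Work in coordinates with Q = (0, 0), V = (1, 0), U = (0, 1), P = (5, -1).
1. G lies on line UV with UG:GV = 5:2 ⇒ G = (5/7, 2/7)
through P parallel to GQ: direction (-5/7, -2/7); meets GV at Z = (20/7, -13/7)
Z = G + t·(V−G) with t = 15/2

t = 15/2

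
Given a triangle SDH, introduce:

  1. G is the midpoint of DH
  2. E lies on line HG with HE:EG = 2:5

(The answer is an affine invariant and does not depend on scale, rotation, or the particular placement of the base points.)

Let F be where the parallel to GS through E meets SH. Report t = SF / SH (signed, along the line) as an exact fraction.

Assign S = (0, 0), D = (1, 0), H = (0, 1) — the answer is frame-independent, so this choice is without loss of generality.
1. G is the midpoint of DH ⇒ G = (1/2, 1/2)
2. E lies on line HG with HE:EG = 2:5 ⇒ E = (1/7, 6/7)
through E parallel to GS: direction (-1/2, -1/2); meets SH at F = (0, 5/7)
F = S + t·(H−S) with t = 5/7

t = 5/7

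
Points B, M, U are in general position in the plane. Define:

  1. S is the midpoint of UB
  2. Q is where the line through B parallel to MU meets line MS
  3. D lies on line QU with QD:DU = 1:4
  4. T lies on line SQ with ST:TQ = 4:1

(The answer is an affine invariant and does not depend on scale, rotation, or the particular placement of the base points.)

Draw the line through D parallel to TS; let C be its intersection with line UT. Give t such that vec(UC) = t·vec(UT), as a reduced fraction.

t = 4/5

Assign B = (0, 0), M = (1, 0), U = (0, 1) — the answer is frame-independent, so this choice is without loss of generality.
1. S is the midpoint of UB ⇒ S = (0, 1/2)
2. Q is where the line through B parallel to MU meets line MS ⇒ Q = (-1, 1)
3. D lies on line QU with QD:DU = 1:4 ⇒ D = (-4/5, 1)
4. T lies on line SQ with ST:TQ = 4:1 ⇒ T = (-4/5, 9/10)
through D parallel to TS: direction (4/5, -2/5); meets UT at C = (-16/25, 23/25)
C = U + t·(T−U) with t = 4/5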